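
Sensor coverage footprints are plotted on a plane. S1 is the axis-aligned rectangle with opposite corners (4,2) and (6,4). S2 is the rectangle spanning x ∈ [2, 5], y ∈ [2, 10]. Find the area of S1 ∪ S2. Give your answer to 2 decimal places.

By inclusion–exclusion:
Individual areas: |S1| = 4, |S2| = 24.
|S1∩S2|: x∈[4,5], y∈[2,4] → 1·2 = 2.
|S1 ∪ S2| = 28 − 2 = 26.00.

26.00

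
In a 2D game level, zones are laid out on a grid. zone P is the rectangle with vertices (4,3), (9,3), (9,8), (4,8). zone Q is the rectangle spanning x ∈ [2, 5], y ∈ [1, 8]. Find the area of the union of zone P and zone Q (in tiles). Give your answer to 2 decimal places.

By inclusion–exclusion:
Individual areas: |zone P| = 25, |zone Q| = 21.
|zone P∩zone Q|: x∈[4,5], y∈[3,8] → 1·5 = 5.
|zone P ∪ zone Q| = 46 − 5 = 41.00.

41.00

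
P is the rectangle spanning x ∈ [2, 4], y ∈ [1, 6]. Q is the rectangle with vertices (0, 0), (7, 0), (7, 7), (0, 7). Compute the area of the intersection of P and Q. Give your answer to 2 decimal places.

10.00

|P∩Q|: x∈[2,4], y∈[1,6] → 2·5 = 10.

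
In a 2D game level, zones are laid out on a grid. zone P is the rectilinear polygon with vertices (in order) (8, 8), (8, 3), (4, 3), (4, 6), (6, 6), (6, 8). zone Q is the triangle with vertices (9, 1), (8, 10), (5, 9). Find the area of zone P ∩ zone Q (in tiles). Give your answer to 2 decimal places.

The intersection is the polygon with vertices (8,3), (6,7), (6,8), (8,8).
By the shoelace formula its area is 6.00.

6.00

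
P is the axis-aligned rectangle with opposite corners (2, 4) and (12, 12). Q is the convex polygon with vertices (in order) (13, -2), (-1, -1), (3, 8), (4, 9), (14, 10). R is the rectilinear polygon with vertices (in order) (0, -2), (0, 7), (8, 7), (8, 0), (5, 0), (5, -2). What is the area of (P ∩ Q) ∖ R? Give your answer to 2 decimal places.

32.92

|P ∩ Q| = 50.575.
|(P ∩ Q) ∩ R| = 17.6528.
|(P ∩ Q) ∖ R| = 50.575 − 17.6528 = 32.92.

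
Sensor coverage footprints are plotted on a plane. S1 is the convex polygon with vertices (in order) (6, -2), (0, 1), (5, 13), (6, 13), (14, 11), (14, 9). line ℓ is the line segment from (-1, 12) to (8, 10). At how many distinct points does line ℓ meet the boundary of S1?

The segment meets the boundary at (4.11,10.864).

1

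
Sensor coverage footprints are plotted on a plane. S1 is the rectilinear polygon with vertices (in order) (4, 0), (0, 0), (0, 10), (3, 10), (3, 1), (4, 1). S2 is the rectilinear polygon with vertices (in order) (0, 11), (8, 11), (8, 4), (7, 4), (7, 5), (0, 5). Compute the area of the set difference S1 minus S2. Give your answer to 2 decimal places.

16.00

|S1| = 31, |S1∩S2| = 15.
|S1 ∖ S2| = |S1| − |S1∩S2| = 31 − 15 = 16.00.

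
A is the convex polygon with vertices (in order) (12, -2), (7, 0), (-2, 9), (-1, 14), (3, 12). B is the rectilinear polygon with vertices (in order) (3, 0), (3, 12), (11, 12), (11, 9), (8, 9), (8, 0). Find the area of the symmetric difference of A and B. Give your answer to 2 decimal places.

|A| = 73, |B| = 69, |A∩B| = 32.5556.
|A △ B| = |A| + |B| − 2·|A∩B| = 73 + 69 − 65.1111 = 76.89.

76.89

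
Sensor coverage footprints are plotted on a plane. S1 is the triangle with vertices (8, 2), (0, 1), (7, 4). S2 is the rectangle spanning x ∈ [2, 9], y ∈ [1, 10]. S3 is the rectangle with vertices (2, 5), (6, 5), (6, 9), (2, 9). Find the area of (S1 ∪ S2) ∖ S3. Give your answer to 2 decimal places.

|S1 ∪ S2| = 63.6071.
|(S1 ∪ S2) ∩ S3| = 16.
|(S1 ∪ S2) ∖ S3| = 63.6071 − 16 = 47.61.

47.61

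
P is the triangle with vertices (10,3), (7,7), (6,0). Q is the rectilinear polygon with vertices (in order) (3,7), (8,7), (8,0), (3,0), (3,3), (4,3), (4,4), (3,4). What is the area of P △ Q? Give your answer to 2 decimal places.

|P| = 12.5, |Q| = 34, |P∩Q| = 8.3333.
|P △ Q| = |P| + |Q| − 2·|P∩Q| = 12.5 + 34 − 16.6667 = 29.83.

29.83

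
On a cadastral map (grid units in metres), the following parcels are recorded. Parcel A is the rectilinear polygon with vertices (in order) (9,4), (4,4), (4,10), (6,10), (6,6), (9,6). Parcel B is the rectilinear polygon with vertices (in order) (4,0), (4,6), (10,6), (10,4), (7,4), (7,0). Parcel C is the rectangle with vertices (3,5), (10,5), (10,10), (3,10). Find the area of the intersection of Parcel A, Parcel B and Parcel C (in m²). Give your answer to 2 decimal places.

5.00

The intersection is the polygon with vertices (4,6), (6,6), (9,6), (9,5), (4,5).
By the shoelace formula its area is 5.00.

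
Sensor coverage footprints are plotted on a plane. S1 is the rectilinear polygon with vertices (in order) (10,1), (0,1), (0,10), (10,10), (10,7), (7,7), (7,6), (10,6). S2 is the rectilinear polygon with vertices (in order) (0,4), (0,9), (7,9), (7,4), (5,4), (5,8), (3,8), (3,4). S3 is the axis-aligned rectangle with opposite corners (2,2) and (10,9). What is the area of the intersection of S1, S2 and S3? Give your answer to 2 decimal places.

17.00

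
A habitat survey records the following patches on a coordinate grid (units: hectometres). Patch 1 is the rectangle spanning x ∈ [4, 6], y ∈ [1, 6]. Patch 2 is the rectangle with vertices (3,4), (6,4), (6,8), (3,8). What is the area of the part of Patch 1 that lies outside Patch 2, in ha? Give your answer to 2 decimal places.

6.00

|Patch 1∩Patch 2|: x∈[4,6], y∈[4,6] → 2·2 = 4.
|Patch 1| = 10.
|Patch 1 ∖ Patch 2| = |Patch 1| − |Patch 1∩Patch 2| = 10 − 4 = 6.00.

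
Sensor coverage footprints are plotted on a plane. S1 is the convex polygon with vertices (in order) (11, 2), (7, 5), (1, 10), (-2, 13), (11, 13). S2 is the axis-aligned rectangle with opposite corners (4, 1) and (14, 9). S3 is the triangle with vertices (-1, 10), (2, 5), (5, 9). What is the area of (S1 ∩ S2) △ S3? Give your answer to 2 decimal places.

42.42

|S1 ∩ S2| = 30.25.
|(S1 ∩ S2) ∩ S3| = 0.6667.
|(S1 ∩ S2) △ S3| = 30.25 + 13.5 − 1.3333 = 42.42.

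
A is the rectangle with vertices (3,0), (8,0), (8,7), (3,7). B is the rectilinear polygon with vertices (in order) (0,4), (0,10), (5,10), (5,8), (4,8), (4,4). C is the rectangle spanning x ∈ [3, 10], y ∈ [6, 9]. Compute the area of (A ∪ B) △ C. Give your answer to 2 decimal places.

63.00

|A ∪ B| = 58.
|(A ∪ B) ∩ C| = 8.
|(A ∪ B) △ C| = 58 + 21 − 16 = 63.00.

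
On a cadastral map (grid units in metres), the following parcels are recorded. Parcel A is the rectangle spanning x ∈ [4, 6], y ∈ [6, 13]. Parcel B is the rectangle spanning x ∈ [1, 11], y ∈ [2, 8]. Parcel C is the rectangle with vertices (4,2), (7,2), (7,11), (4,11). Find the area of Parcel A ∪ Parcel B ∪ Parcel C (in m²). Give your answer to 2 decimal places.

73.00

By inclusion–exclusion:
Individual areas: |Parcel A| = 14, |Parcel B| = 60, |Parcel C| = 27.
|Parcel A∩Parcel B|: x∈[4,6], y∈[6,8] → 2·2 = 4.
|Parcel A∩Parcel C|: x∈[4,6], y∈[6,11] → 2·5 = 10.
|Parcel B∩Parcel C|: x∈[4,7], y∈[2,8] → 3·6 = 18.
|Parcel A∩Parcel B∩Parcel C| = 4.
|Parcel A ∪ Parcel B ∪ Parcel C| = 101 − 32 + 4 = 73.00.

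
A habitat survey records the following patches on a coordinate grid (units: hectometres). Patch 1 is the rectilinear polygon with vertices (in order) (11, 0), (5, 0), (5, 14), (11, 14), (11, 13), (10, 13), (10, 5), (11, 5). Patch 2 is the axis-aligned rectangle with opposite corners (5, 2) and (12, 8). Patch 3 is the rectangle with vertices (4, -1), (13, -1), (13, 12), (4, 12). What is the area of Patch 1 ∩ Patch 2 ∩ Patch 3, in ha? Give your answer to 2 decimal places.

The intersection is the polygon with vertices (10,8), (10,5), (11,5), (11,2), (5,2), (5,8).
By the shoelace formula its area is 33.00.

33.00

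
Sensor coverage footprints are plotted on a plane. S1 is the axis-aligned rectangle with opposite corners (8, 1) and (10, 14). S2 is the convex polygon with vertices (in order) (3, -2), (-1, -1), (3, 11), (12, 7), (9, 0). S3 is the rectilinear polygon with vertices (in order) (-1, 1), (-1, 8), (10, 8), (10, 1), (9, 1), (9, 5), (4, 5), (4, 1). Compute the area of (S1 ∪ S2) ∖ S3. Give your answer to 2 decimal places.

|S1 ∪ S2| = 114.2143.
|(S1 ∪ S2) ∩ S3| = 44.1667.
|(S1 ∪ S2) ∖ S3| = 114.2143 − 44.1667 = 70.05.

70.05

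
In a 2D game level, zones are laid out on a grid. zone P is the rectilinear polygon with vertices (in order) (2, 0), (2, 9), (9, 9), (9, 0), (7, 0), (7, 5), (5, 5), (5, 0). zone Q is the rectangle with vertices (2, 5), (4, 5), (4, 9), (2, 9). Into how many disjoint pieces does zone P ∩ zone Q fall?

1

zone P ∩ zone Q is a single connected region.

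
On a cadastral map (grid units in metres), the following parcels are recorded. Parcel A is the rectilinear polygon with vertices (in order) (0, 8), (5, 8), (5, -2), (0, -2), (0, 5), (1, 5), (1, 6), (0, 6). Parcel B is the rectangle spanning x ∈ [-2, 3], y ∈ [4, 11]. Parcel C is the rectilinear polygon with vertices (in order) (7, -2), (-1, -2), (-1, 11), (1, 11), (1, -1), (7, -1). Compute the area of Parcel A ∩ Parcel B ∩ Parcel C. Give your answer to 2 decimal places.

3.00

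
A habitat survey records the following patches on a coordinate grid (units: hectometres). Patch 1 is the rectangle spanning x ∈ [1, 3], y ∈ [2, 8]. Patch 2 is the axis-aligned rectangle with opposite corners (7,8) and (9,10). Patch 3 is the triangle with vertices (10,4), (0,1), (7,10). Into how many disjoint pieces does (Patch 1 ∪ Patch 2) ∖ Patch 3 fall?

(Patch 1 ∪ Patch 2) ∖ Patch 3 splits into 2 disjoint pieces (area 8.8571, area 3).

2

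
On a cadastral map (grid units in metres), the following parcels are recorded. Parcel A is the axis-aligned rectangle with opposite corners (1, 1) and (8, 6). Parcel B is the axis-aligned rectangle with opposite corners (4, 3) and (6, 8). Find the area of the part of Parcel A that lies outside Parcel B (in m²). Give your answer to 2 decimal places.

29.00

|Parcel A∩Parcel B|: x∈[4,6], y∈[3,6] → 2·3 = 6.
|Parcel A| = 35.
|Parcel A ∖ Parcel B| = |Parcel A| − |Parcel A∩Parcel B| = 35 − 6 = 29.00.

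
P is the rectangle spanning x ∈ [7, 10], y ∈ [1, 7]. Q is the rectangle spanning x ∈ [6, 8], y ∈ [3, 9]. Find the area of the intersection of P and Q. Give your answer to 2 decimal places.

|P∩Q|: x∈[7,8], y∈[3,7] → 1·4 = 4.

4.00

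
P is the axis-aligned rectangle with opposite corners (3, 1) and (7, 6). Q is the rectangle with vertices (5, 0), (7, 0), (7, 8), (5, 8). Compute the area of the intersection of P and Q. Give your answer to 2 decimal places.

10.00

|P∩Q|: x∈[5,7], y∈[1,6] → 2·5 = 10.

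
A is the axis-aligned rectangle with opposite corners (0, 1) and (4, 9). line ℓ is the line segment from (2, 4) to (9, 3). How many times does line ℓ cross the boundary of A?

The segment meets the boundary at (4,3.714).

1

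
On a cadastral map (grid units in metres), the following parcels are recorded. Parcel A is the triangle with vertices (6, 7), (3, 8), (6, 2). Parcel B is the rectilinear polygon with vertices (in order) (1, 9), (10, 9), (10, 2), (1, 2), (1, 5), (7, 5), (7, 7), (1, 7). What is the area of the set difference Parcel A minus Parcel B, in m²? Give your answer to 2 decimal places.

|Parcel A| = 7.5, |Parcel A∩Parcel B| = 3.5.
|Parcel A ∖ Parcel B| = |Parcel A| − |Parcel A∩Parcel B| = 7.5 − 3.5 = 4.00.

4.00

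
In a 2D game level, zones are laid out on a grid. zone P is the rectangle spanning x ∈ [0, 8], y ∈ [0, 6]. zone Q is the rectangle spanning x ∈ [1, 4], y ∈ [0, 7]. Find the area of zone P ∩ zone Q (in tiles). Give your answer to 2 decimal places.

|zone P∩zone Q|: x∈[1,4], y∈[0,6] → 3·6 = 18.

18.00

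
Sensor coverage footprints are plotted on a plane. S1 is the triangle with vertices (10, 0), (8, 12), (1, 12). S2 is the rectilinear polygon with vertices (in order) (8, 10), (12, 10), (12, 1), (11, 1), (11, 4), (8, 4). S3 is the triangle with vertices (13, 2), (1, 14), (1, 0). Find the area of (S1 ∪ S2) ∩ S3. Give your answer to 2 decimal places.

|S1 ∪ S2| = 64.
|(S1 ∪ S2) ∩ S3| = 29.85.

29.85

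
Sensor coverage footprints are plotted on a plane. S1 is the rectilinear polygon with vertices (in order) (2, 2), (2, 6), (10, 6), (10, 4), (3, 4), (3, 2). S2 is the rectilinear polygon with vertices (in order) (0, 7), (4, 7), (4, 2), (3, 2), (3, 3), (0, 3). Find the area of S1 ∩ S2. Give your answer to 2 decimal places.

5.00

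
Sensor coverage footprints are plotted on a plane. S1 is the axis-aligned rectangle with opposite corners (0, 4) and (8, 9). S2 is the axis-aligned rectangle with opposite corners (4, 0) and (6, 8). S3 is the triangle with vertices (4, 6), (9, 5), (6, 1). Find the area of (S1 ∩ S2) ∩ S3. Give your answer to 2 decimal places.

The region (S1 ∩ S2) ∩ S3 is the polygon with vertices (6,4), (4.8,4), (4,6), (6,5.6).
By the shoelace formula its area is 2.80.

2.80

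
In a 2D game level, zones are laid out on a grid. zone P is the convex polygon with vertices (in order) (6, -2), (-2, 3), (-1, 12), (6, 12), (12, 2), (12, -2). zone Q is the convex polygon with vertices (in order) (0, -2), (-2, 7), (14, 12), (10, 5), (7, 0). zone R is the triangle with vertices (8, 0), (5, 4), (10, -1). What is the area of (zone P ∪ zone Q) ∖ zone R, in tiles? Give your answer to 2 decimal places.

|zone P ∪ zone Q| = 170.2594.
|(zone P ∪ zone Q) ∩ zone R| = 2.5.
|(zone P ∪ zone Q) ∖ zone R| = 170.2594 − 2.5 = 167.76.

167.76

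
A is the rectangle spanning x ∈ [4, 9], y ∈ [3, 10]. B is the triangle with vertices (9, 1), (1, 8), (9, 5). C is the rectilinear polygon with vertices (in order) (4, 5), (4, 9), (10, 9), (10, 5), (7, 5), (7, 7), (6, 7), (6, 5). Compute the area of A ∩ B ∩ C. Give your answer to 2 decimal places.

3.67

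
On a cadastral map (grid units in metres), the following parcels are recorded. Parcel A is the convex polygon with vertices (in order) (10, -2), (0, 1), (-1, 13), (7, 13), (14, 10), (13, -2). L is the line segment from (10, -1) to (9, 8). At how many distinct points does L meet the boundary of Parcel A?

0

The segment lies entirely inside Parcel A and never meets its boundary.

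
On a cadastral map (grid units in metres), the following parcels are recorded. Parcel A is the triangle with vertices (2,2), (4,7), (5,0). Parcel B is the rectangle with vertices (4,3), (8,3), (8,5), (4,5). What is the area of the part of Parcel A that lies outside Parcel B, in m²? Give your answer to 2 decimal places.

|Parcel A| = 9.5, |Parcel A∩Parcel B| = 0.8571.
|Parcel A ∖ Parcel B| = |Parcel A| − |Parcel A∩Parcel B| = 9.5 − 0.8571 = 8.64.

8.64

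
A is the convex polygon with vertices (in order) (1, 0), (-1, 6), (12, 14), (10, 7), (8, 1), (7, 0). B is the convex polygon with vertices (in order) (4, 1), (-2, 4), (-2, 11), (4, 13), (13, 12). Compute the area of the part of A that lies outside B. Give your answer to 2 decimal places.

28.35

|A| = 94.5, |A∩B| = 66.1482.
|A ∖ B| = |A| − |A∩B| = 94.5 − 66.1482 = 28.35.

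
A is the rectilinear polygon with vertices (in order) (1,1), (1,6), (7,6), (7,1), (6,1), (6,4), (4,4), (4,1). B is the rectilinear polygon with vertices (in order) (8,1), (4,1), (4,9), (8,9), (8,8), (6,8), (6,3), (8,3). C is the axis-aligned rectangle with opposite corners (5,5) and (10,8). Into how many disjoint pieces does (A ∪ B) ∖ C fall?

1

(A ∪ B) ∖ C is a single connected region.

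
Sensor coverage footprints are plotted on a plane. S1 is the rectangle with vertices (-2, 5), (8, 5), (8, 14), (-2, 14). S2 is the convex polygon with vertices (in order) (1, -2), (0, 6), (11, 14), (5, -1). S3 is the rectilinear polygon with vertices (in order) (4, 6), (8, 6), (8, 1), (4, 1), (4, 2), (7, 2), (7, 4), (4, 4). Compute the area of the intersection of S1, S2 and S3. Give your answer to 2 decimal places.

3.60

The intersection is the polygon with vertices (7.4,5), (4,5), (4,6), (7.8,6).
By the shoelace formula its area is 3.60.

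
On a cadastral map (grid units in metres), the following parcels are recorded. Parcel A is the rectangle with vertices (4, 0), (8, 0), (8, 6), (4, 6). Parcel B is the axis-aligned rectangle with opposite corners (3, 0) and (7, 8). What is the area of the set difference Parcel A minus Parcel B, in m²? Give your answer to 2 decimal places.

6.00

|Parcel A∩Parcel B|: x∈[4,7], y∈[0,6] → 3·6 = 18.
|Parcel A| = 24.
|Parcel A ∖ Parcel B| = |Parcel A| − |Parcel A∩Parcel B| = 24 − 18 = 6.00.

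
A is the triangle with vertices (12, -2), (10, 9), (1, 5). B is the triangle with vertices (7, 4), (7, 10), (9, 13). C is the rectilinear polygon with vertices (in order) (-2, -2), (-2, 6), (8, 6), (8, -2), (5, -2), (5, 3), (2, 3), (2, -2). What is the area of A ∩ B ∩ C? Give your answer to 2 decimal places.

0.44

The intersection is the polygon with vertices (7,4), (7,6), (7.444,6).
By the shoelace formula its area is 0.44.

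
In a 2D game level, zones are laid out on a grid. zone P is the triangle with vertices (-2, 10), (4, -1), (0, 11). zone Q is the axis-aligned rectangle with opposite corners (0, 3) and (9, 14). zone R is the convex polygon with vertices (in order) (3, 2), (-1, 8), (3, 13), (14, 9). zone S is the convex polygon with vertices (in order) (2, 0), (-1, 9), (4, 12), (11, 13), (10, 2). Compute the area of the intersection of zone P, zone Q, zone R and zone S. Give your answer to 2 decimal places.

The intersection is the polygon with vertices (0.412,9.765), (2.667,3), (2.333,3), (0,6.5), (0,9.25).
By the shoelace formula its area is 6.22.

6.22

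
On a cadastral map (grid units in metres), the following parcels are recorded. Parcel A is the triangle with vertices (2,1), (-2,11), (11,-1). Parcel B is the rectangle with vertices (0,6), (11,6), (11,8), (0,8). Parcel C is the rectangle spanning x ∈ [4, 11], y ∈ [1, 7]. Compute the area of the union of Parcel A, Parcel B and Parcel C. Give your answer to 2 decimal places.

By inclusion–exclusion:
Individual areas: |Parcel A| = 41, |Parcel B| = 22, |Parcel C| = 42.
|Parcel A∩Parcel B| = 4.6667.
|Parcel A∩Parcel C| = 10.7821.
|Parcel B∩Parcel C|: x∈[4,11], y∈[6,7] → 7·1 = 7.
|Parcel A∩Parcel B∩Parcel C| = 0.
|Parcel A ∪ Parcel B ∪ Parcel C| = 105 − 22.4487 + 0 = 82.55.

82.55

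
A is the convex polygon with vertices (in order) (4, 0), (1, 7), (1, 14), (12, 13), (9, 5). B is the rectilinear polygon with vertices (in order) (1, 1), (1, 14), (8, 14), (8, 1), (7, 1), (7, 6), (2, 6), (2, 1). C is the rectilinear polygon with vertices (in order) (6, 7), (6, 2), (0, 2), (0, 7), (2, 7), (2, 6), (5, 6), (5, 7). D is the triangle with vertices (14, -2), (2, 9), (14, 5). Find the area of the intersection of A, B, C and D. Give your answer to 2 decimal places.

The intersection is the polygon with vertices (6,7), (6,6), (5.273,6), (5,6.25), (5,7).
By the shoelace formula its area is 0.97.

0.97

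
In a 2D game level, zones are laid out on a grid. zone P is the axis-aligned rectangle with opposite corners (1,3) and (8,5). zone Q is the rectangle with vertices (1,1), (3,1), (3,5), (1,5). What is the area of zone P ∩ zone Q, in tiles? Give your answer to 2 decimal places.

|zone P∩zone Q|: x∈[1,3], y∈[3,5] → 2·2 = 4.

4.00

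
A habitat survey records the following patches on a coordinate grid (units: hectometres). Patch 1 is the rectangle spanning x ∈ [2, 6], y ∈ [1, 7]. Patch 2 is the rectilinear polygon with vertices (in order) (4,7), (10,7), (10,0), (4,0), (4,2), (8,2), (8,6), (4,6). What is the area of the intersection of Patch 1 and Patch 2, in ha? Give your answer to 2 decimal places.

4.00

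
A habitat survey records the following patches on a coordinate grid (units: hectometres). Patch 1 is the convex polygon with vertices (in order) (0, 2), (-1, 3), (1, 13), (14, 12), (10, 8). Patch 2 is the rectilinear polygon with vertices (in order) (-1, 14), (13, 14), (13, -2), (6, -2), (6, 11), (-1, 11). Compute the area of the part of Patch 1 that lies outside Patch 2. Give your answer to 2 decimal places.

|Patch 1| = 86, |Patch 1∩Patch 2| = 40.1615.
|Patch 1 ∖ Patch 2| = |Patch 1| − |Patch 1∩Patch 2| = 86 − 40.1615 = 45.84.

45.84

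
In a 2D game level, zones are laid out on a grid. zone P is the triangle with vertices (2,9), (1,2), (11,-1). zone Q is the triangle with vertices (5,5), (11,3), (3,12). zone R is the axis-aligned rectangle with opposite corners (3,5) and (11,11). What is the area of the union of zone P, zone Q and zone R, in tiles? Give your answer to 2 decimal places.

85.18

By inclusion–exclusion:
Individual areas: |zone P| = 36.5, |zone Q| = 19, |zone R| = 48.
|zone P∩zone Q| = 0.3787.
|zone P∩zone R| = 3.7556.
|zone Q∩zone R| = 14.4762.
|zone P∩zone Q∩zone R| = 0.293.
|zone P ∪ zone Q ∪ zone R| = 103.5 − 18.6105 + 0.293 = 85.18.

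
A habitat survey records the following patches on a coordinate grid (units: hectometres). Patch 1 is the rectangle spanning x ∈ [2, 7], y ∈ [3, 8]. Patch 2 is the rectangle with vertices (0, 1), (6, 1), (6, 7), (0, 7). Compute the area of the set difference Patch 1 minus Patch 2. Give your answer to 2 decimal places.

|Patch 1∩Patch 2|: x∈[2,6], y∈[3,7] → 4·4 = 16.
|Patch 1| = 25.
|Patch 1 ∖ Patch 2| = |Patch 1| − |Patch 1∩Patch 2| = 25 − 16 = 9.00.

9.00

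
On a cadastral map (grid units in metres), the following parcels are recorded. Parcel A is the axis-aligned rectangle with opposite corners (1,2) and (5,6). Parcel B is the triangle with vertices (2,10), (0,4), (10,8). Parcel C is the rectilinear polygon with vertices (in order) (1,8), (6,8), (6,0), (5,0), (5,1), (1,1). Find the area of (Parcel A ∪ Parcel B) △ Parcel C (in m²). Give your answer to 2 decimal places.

|Parcel A ∪ Parcel B| = 38.8.
|(Parcel A ∪ Parcel B) ∩ Parcel C| = 25.6333.
|(Parcel A ∪ Parcel B) △ Parcel C| = 38.8 + 36 − 51.2667 = 23.53.

23.53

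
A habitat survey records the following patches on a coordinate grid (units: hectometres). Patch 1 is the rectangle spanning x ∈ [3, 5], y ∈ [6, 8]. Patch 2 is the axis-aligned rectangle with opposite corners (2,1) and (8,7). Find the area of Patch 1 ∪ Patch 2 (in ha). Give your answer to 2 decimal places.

By inclusion–exclusion:
Individual areas: |Patch 1| = 4, |Patch 2| = 36.
|Patch 1∩Patch 2|: x∈[3,5], y∈[6,7] → 2·1 = 2.
|Patch 1 ∪ Patch 2| = 40 − 2 = 38.00.

38.00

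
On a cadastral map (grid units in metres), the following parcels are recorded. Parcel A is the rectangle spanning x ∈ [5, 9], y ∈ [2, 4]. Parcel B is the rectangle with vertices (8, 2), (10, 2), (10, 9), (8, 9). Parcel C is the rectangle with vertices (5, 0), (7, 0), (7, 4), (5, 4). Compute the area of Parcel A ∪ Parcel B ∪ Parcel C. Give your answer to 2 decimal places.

24.00

By inclusion–exclusion:
Individual areas: |Parcel A| = 8, |Parcel B| = 14, |Parcel C| = 8.
|Parcel A∩Parcel B|: x∈[8,9], y∈[2,4] → 1·2 = 2.
|Parcel A∩Parcel C|: x∈[5,7], y∈[2,4] → 2·2 = 4.
|Parcel B∩Parcel C| = 0 (no overlap).
|Parcel A∩Parcel B∩Parcel C| = 0.
|Parcel A ∪ Parcel B ∪ Parcel C| = 30 − 6 + 0 = 24.00.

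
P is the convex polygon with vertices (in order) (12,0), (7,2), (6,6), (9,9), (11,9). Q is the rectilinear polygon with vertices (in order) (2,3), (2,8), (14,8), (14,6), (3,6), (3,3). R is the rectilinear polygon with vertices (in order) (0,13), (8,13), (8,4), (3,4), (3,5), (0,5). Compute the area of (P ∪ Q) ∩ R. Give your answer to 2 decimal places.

|P ∪ Q| = 54.5556.
|(P ∪ Q) ∩ R| = 16.50.

16.50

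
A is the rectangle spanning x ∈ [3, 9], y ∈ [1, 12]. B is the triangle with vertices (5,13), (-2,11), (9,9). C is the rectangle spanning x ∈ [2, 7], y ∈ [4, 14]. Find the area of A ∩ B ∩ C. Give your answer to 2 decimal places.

The intersection is the polygon with vertices (6,12), (7,11), (7,9.364), (3,10.091), (3,12).
By the shoelace formula its area is 8.59.

8.59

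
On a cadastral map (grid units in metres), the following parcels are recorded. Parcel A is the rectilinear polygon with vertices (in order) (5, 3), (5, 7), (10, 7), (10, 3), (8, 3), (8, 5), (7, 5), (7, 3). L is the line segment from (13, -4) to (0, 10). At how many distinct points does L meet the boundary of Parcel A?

2

The segment meets the boundary at (5,4.615), (6.5,3).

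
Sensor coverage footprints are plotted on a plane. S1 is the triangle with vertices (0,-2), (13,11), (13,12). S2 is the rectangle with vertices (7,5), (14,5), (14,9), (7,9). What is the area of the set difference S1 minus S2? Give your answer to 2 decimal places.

4.06

|S1| = 6.5, |S1∩S2| = 2.4368.
|S1 ∖ S2| = |S1| − |S1∩S2| = 6.5 − 2.4368 = 4.06.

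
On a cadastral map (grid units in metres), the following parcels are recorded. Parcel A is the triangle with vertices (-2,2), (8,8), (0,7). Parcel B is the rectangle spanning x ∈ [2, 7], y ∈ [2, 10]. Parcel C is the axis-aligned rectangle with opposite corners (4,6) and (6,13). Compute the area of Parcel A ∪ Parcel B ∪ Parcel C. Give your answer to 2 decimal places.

56.69

By inclusion–exclusion:
Individual areas: |Parcel A| = 19, |Parcel B| = 40, |Parcel C| = 14.
|Parcel A∩Parcel B| = 8.3125.
|Parcel A∩Parcel C| = 2.7167.
|Parcel B∩Parcel C|: x∈[4,6], y∈[6,10] → 2·4 = 8.
|Parcel A∩Parcel B∩Parcel C| = 2.7167.
|Parcel A ∪ Parcel B ∪ Parcel C| = 73 − 19.0292 + 2.7167 = 56.69.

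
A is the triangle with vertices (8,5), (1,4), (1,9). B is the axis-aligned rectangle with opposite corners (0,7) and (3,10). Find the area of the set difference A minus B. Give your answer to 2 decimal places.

|A| = 17.5, |A∩B| = 2.8571.
|A ∖ B| = |A| − |A∩B| = 17.5 − 2.8571 = 14.64.

14.64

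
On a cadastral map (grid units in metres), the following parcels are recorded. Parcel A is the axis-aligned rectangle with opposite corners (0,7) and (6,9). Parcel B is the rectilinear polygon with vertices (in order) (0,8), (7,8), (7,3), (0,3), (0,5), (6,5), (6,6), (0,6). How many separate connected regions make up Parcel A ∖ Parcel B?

Parcel A ∖ Parcel B is a single connected region.

1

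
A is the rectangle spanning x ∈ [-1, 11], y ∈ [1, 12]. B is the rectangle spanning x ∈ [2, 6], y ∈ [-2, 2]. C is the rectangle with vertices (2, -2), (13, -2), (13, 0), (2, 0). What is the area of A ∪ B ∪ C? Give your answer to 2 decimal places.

By inclusion–exclusion:
Individual areas: |A| = 132, |B| = 16, |C| = 22.
|A∩B|: x∈[2,6], y∈[1,2] → 4·1 = 4.
|A∩C| = 0 (no overlap).
|B∩C|: x∈[2,6], y∈[-2,0] → 4·2 = 8.
|A∩B∩C| = 0.
|A ∪ B ∪ C| = 170 − 12 + 0 = 158.00.

158.00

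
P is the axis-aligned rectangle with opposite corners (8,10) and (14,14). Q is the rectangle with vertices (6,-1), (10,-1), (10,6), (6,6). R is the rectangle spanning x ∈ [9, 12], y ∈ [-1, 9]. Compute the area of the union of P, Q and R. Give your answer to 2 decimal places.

By inclusion–exclusion:
Individual areas: |P| = 24, |Q| = 28, |R| = 30.
|P∩Q| = 0 (no overlap).
|P∩R| = 0 (no overlap).
|Q∩R|: x∈[9,10], y∈[-1,6] → 1·7 = 7.
|P∩Q∩R| = 0.
|P ∪ Q ∪ R| = 82 − 7 + 0 = 75.00.

75.00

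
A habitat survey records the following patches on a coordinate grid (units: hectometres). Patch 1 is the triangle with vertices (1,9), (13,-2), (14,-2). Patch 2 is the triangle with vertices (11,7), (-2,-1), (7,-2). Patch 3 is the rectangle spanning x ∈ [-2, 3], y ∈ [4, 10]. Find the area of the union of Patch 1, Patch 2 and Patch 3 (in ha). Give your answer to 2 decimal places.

76.75

By inclusion–exclusion:
Individual areas: |Patch 1| = 5.5, |Patch 2| = 42.5, |Patch 3| = 30.
|Patch 1∩Patch 2| = 1.1116.
|Patch 1∩Patch 3| = 0.141.
|Patch 2∩Patch 3| = 0.
|Patch 1∩Patch 2∩Patch 3| = 0.
|Patch 1 ∪ Patch 2 ∪ Patch 3| = 78 − 1.2527 + 0 = 76.75.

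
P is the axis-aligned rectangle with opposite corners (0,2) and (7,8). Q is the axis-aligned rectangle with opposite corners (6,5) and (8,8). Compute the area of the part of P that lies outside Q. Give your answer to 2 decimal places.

|P∩Q|: x∈[6,7], y∈[5,8] → 1·3 = 3.
|P| = 42.
|P ∖ Q| = |P| − |P∩Q| = 42 − 3 = 39.00.

39.00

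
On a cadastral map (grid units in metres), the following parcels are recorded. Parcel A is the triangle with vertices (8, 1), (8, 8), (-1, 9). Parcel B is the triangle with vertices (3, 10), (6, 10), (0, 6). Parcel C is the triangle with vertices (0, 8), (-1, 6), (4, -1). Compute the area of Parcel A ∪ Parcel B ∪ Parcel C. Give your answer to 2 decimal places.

By inclusion–exclusion:
Individual areas: |Parcel A| = 31.5, |Parcel B| = 6, |Parcel C| = 8.5.
|Parcel A∩Parcel B| = 2.0464.
|Parcel A∩Parcel C| = 0.
|Parcel B∩Parcel C| = 0.1276.
|Parcel A∩Parcel B∩Parcel C| = 0.
|Parcel A ∪ Parcel B ∪ Parcel C| = 46 − 2.174 + 0 = 43.83.

43.83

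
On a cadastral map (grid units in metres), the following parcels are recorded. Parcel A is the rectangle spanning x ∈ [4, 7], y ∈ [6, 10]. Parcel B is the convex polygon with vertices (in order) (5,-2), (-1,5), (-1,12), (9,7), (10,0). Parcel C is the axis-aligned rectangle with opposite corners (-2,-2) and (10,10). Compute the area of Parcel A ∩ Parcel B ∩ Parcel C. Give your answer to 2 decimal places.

8.25

The intersection is the polygon with vertices (4,6), (4,9.5), (7,8), (7,6).
By the shoelace formula its area is 8.25.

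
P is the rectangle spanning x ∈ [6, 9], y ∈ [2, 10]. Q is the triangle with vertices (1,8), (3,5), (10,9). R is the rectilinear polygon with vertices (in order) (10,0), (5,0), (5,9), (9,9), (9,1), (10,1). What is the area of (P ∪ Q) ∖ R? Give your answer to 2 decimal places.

11.98

|P ∪ Q| = 35.0476.
|(P ∪ Q) ∩ R| = 23.0714.
|(P ∪ Q) ∖ R| = 35.0476 − 23.0714 = 11.98.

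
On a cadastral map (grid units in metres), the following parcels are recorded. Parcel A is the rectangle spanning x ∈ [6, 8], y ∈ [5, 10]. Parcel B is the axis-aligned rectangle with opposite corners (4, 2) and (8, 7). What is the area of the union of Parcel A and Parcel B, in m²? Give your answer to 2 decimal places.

26.00

By inclusion–exclusion:
Individual areas: |Parcel A| = 10, |Parcel B| = 20.
|Parcel A∩Parcel B|: x∈[6,8], y∈[5,7] → 2·2 = 4.
|Parcel A ∪ Parcel B| = 30 − 4 = 26.00.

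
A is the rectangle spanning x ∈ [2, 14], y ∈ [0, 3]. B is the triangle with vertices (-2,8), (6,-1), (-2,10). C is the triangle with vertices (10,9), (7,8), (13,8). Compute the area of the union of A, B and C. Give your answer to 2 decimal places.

45.79

By inclusion–exclusion:
Individual areas: |A| = 36, |B| = 8, |C| = 3.
|A∩B| = 1.2121.
|A∩C| = 0.
|B∩C| = 0.
|A∩B∩C| = 0.
|A ∪ B ∪ C| = 47 − 1.2121 + 0 = 45.79.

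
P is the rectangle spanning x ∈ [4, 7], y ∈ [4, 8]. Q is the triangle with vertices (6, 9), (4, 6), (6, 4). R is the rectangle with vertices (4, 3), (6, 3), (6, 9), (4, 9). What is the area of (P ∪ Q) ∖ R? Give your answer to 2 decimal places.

|P ∪ Q| = 12.3333.
|(P ∪ Q) ∩ R| = 8.3333.
|(P ∪ Q) ∖ R| = 12.3333 − 8.3333 = 4.00.

4.00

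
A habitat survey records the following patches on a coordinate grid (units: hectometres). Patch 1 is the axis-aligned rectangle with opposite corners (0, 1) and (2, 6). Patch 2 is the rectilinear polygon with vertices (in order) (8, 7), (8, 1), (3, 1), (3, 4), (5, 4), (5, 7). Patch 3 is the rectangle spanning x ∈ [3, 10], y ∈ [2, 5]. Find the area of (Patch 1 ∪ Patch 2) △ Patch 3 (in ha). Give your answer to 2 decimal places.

|Patch 1 ∪ Patch 2| = 34.
|(Patch 1 ∪ Patch 2) ∩ Patch 3| = 13.
|(Patch 1 ∪ Patch 2) △ Patch 3| = 34 + 21 − 26 = 29.00.

29.00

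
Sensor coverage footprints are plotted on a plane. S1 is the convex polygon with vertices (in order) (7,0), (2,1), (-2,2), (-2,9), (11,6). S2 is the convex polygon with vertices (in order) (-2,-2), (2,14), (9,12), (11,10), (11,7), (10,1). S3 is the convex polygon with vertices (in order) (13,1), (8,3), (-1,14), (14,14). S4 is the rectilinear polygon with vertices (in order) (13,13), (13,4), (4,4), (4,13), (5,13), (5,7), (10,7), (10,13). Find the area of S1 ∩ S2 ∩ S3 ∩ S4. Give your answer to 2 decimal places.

11.82

The intersection is the polygon with vertices (10.778,5.667), (9.667,4), (7.182,4), (4.276,7.552), (5,7.385), (5,7), (6.667,7), (10.839,6.037).
By the shoelace formula its area is 11.82.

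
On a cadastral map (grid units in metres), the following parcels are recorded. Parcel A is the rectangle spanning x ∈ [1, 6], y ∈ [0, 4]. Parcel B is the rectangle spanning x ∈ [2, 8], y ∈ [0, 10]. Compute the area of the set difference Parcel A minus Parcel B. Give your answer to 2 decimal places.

4.00

|Parcel A∩Parcel B|: x∈[2,6], y∈[0,4] → 4·4 = 16.
|Parcel A| = 20.
|Parcel A ∖ Parcel B| = |Parcel A| − |Parcel A∩Parcel B| = 20 − 16 = 4.00.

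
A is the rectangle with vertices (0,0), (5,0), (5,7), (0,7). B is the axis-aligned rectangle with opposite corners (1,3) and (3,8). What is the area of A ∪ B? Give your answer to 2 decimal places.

By inclusion–exclusion:
Individual areas: |A| = 35, |B| = 10.
|A∩B|: x∈[1,3], y∈[3,7] → 2·4 = 8.
|A ∪ B| = 45 − 8 = 37.00.

37.00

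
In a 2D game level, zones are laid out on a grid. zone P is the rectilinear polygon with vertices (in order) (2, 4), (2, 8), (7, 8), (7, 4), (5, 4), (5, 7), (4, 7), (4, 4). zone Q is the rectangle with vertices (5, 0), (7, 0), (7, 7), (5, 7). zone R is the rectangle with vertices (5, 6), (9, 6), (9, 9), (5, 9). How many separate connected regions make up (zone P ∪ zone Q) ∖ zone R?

2

(zone P ∪ zone Q) ∖ zone R splits into 2 disjoint pieces (area 9, area 12).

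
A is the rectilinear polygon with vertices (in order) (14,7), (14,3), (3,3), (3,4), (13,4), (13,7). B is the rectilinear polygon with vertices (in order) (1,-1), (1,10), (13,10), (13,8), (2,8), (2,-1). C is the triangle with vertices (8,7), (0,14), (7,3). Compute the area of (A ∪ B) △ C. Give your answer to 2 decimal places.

|A ∪ B| = 47.
|(A ∪ B) ∩ C| = 5.5081.
|(A ∪ B) △ C| = 47 + 19.5 − 11.0162 = 55.48.

55.48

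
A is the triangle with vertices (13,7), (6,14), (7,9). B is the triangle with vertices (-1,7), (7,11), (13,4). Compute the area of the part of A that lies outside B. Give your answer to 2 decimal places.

|A| = 14, |A∩B| = 2.7636.
|A ∖ B| = |A| − |A∩B| = 14 − 2.7636 = 11.24.

11.24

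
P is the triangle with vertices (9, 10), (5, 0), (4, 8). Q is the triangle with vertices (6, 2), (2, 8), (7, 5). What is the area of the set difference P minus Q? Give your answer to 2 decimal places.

14.68

|P| = 21, |P∩Q| = 6.3237.
|P ∖ Q| = |P| − |P∩Q| = 21 − 6.3237 = 14.68.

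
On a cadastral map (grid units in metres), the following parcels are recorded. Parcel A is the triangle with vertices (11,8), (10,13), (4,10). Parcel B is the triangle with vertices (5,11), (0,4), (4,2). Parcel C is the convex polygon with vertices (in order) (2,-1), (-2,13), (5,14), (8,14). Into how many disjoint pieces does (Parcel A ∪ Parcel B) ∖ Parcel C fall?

(Parcel A ∪ Parcel B) ∖ Parcel C splits into 3 disjoint pieces (area 13.9615, area 0.9744, area 0.2585).

3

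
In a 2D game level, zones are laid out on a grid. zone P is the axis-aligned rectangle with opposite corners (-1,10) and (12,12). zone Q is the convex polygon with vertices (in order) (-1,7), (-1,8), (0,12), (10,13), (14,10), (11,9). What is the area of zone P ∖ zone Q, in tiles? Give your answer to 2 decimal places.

1.67

|zone P| = 26, |zone P∩zone Q| = 24.3333.
|zone P ∖ zone Q| = |zone P| − |zone P∩zone Q| = 26 − 24.3333 = 1.67.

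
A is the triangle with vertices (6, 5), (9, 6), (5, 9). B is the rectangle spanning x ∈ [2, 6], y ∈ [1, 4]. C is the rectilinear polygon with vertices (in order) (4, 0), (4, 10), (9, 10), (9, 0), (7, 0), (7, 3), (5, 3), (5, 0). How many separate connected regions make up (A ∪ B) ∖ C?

(A ∪ B) ∖ C splits into 2 disjoint pieces (area 2, area 6).

2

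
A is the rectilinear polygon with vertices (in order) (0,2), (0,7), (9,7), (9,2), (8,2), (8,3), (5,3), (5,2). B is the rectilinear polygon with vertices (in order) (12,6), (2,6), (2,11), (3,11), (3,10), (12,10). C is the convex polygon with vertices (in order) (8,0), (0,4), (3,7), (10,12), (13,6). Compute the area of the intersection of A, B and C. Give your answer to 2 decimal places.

6.50

The intersection is the polygon with vertices (9,6), (2,6), (3,7), (9,7).
By the shoelace formula its area is 6.50.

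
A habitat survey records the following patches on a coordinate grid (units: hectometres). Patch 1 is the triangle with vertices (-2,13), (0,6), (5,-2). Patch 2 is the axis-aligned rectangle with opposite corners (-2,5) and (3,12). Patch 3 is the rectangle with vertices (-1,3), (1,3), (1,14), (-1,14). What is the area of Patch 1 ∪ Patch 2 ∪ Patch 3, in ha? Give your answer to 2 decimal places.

46.86

By inclusion–exclusion:
Individual areas: |Patch 1| = 9.5, |Patch 2| = 35, |Patch 3| = 22.
|Patch 1∩Patch 2| = 5.5304.
|Patch 1∩Patch 3| = 4.4786.
|Patch 2∩Patch 3|: x∈[-1,1], y∈[5,12] → 2·7 = 14.
|Patch 1∩Patch 2∩Patch 3| = 4.3661.
|Patch 1 ∪ Patch 2 ∪ Patch 3| = 66.5 − 24.0089 + 4.3661 = 46.86.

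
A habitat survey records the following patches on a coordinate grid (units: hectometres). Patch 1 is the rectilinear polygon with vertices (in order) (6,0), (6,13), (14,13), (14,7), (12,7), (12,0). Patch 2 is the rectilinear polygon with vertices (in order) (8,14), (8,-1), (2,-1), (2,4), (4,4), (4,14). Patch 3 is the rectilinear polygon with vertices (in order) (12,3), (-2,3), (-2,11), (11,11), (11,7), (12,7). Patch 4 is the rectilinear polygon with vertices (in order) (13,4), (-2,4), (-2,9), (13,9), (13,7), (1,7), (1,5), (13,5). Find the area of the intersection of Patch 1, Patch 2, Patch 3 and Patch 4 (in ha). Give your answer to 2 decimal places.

6.00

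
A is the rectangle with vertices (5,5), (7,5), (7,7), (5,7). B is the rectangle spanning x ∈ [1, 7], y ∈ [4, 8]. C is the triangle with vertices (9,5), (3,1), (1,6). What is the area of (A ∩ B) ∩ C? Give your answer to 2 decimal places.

The region (A ∩ B) ∩ C is the polygon with vertices (5,5), (5,5.5), (7,5.25), (7,5).
By the shoelace formula its area is 0.75.

0.75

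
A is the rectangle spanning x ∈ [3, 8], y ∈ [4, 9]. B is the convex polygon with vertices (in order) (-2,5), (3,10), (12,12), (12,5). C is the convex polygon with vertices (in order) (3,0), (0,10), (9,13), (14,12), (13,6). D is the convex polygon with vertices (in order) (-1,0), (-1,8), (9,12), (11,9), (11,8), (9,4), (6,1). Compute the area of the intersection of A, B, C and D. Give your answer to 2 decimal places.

The intersection is the polygon with vertices (8,5), (3,5), (3,9), (8,9).
By the shoelace formula its area is 20.00.

20.00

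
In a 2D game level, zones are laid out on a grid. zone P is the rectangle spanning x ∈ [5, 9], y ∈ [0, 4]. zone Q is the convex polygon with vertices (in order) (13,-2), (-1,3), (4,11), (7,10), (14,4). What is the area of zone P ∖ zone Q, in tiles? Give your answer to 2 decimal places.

1.03

|zone P| = 16, |zone P∩zone Q| = 14.9714.
|zone P ∖ zone Q| = |zone P| − |zone P∩zone Q| = 16 − 14.9714 = 1.03.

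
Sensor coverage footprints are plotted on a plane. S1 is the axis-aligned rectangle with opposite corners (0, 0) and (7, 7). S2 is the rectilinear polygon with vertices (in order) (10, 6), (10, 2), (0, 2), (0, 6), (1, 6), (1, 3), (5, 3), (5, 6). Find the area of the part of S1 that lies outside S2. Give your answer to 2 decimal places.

|S1| = 49, |S1∩S2| = 16.
|S1 ∖ S2| = |S1| − |S1∩S2| = 49 − 16 = 33.00.

33.00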